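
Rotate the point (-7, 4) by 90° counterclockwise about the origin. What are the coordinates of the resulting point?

Rotation matrix for 90°: [[cos 90°, -sin 90°], [sin 90°, cos 90°]] = [[0, -1], [1, 0]]
[[0, -1], [1, 0]] × [-7, 4]ᵀ = [-4, -7]ᵀ
Result: (-4, -7)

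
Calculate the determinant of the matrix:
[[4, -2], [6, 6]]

For a 2×2 matrix [[a, b], [c, d]], det = ad - bc
det = (4)(6) - (-2)(6) = 24 - -12 = 36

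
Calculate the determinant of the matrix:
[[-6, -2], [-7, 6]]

For a 2×2 matrix [[a, b], [c, d]], det = ad - bc
det = (-6)(6) - (-2)(-7) = -36 - 14 = -50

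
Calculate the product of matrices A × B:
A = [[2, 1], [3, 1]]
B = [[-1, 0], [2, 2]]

Matrix multiplication:
C[0][0] = 2×-1 + 1×2 = 0
C[0][1] = 2×0 + 1×2 = 2
C[1][0] = 3×-1 + 1×2 = -1
C[1][1] = 3×0 + 1×2 = 2
Result: [[0, 2], [-1, 2]]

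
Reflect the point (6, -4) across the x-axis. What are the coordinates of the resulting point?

Reflection across x-axis: (6, -4) → (6, 4)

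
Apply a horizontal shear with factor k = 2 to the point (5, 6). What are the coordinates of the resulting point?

Shear matrix for horizontal shear with factor k = 2:
[[1, 2], [0, 1]]
Result: (5, 6) → (17, 6)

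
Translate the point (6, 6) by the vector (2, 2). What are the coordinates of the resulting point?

Translation by (2, 2) (homogeneous matrix [[1, 0, 2], [0, 1, 2], [0, 0, 1]]):
x' = 6 + 2 = 8
y' = 6 + 2 = 8
Result: (8, 8)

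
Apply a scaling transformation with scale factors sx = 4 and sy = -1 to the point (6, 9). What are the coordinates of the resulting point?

Scaling matrix:
[[4, 0], [0, -1]]
Result: (6 × 4, 9 × -1) = (24, -9)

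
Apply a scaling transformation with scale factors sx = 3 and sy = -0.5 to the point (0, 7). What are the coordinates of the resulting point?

Scaling matrix:
[[3, 0], [0, -0.50]]
Result: (0 × 3, 7 × -0.5) = (0, -3.5)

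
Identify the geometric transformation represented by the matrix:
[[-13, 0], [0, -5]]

This matrix represents: non-uniform scaling by sx = -13, sy = -5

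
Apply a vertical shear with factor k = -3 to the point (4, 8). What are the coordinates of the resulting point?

Shear matrix for vertical shear with factor k = -3:
[[1, 0], [-3, 1]]
Result: (4, 8) → (4, -4)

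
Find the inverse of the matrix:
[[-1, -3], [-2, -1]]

For [[a,b],[c,d]], inverse = (1/det)·[[d,-b],[-c,a]]
det = (-1)(-1) - (-3)(-2) = 1 - 6 = -5
Inverse = (1/-5)·[[-1, 3], [2, -1]]
= [[1/5, -3/5], [-2/5, 1/5]]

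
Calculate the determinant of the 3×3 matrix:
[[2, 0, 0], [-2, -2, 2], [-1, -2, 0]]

Expansion along first row:
det = 2·det([[-2,2],[-2,0]]) - 0·det([[-2,2],[-1,0]]) + 0·det([[-2,-2],[-1,-2]])
    = 2·(-2·0 - 2·-2) - 0·(-2·0 - 2·-1) + 0·(-2·-2 - -2·-1)
    = 2·4 - 0·2 + 0·2
    = 8 + 0 + 0 = 8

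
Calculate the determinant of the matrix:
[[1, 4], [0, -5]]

For a 2×2 matrix [[a, b], [c, d]], det = ad - bc
det = (1)(-5) - (4)(0) = -5 - 0 = -5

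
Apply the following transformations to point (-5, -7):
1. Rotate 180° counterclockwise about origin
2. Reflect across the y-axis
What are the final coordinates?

Step 1: Rotate 180° → (5, 7)
Step 2: Reflect across y-axis → (-5, 7)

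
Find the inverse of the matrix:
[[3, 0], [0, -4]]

For [[a,b],[c,d]], inverse = (1/det)·[[d,-b],[-c,a]]
det = (3)(-4) - (0)(0) = -12 - 0 = -12
Inverse = (1/-12)·[[-4, 0], [0, 3]]
= [[1/3, 0], [0, -1/4]]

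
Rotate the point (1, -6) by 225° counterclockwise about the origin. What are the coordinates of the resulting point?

Rotation matrix for 225°: [[cos 225°, -sin 225°], [sin 225°, cos 225°]] ≈ [[-0.707107, 0.707107], [-0.707107, -0.707107]]
[[-0.707107, 0.707107], [-0.707107, -0.707107]] × [1, -6]ᵀ ≈ [-4.9497, 3.5355]ᵀ
Result: (-4.9497, 3.5355)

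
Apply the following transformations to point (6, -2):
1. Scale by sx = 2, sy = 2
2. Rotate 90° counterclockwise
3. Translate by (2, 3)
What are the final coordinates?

Step 1: Scale → (12, -4)
Step 2: Rotate 90° → (4, 12)
Step 3: Translate → (6, 15)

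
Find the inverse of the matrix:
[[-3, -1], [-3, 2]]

For [[a,b],[c,d]], inverse = (1/det)·[[d,-b],[-c,a]]
det = (-3)(2) - (-1)(-3) = -6 - 3 = -9
Inverse = (1/-9)·[[2, 1], [3, -3]]
= [[-2/9, -1/9], [-1/3, 1/3]]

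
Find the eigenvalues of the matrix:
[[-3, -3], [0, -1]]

Characteristic equation: det(A - λI) = 0
λ² - (trace)λ + (det) = 0
trace = -3 + -1 = -4, det = (-3)(-1) - (-3)(0) = 3
λ² - (-4)λ + (3) = 0
λ = (-4 ± √((-4)² - 4·(3))) / 2 = (-4 ± √4) / 2
Solving: λ = -3, -1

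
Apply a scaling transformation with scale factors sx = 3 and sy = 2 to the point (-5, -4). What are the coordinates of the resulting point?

Scaling matrix:
[[3, 0], [0, 2]]
Result: (-5 × 3, -4 × 2) = (-15, -8)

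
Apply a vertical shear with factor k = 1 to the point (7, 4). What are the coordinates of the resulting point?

Shear matrix for vertical shear with factor k = 1:
[[1, 0], [1, 1]]
Result: (7, 4) → (7, 11)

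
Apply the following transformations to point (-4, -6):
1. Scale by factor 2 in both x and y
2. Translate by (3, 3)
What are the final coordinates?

Step 1: Scale (-4, -6) by 2 → (-8, -12)
Step 2: Translate by (3, 3) → (-5, -9)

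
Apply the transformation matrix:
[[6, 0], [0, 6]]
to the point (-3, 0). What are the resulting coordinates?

Matrix multiplication:
[[6, 0], [0, 6]] × [-3, 0]ᵀ
= [(6)(-3) + (0)(0), (0)(-3) + (6)(0)]ᵀ
= [-18, 0]ᵀ
Result: (-18, 0)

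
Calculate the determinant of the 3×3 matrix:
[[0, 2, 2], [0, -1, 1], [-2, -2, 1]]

Expansion along first row:
det = 0·det([[-1,1],[-2,1]]) - 2·det([[0,1],[-2,1]]) + 2·det([[0,-1],[-2,-2]])
    = 0·(-1·1 - 1·-2) - 2·(0·1 - 1·-2) + 2·(0·-2 - -1·-2)
    = 0·1 - 2·2 + 2·-2
    = 0 + -4 + -4 = -8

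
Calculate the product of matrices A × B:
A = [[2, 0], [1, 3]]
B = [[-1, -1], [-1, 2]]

Matrix multiplication:
C[0][0] = 2×-1 + 0×-1 = -2
C[0][1] = 2×-1 + 0×2 = -2
C[1][0] = 1×-1 + 3×-1 = -4
C[1][1] = 1×-1 + 3×2 = 5
Result: [[-2, -2], [-4, 5]]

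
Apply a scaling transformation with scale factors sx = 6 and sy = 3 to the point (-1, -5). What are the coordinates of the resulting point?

Scaling matrix:
[[6, 0], [0, 3]]
Result: (-1 × 6, -5 × 3) = (-6, -15)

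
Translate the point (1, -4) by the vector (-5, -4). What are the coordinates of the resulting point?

Translation by (-5, -4) (homogeneous matrix [[1, 0, -5], [0, 1, -4], [0, 0, 1]]):
x' = 1 + -5 = -4
y' = -4 + -4 = -8
Result: (-4, -8)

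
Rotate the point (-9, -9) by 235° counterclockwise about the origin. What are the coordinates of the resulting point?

Rotation matrix for 235°: [[cos 235°, -sin 235°], [sin 235°, cos 235°]] ≈ [[-0.573576, 0.819152], [-0.819152, -0.573576]]
[[-0.573576, 0.819152], [-0.819152, -0.573576]] × [-9, -9]ᵀ ≈ [-2.2102, 12.5346]ᵀ
Result: (-2.2102, 12.5346)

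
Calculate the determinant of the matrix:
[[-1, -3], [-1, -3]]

For a 2×2 matrix [[a, b], [c, d]], det = ad - bc
det = (-1)(-3) - (-3)(-1) = 3 - 3 = 0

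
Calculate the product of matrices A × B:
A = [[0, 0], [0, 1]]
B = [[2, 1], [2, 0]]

Matrix multiplication:
C[0][0] = 0×2 + 0×2 = 0
C[0][1] = 0×1 + 0×0 = 0
C[1][0] = 0×2 + 1×2 = 2
C[1][1] = 0×1 + 1×0 = 0
Result: [[0, 0], [2, 0]]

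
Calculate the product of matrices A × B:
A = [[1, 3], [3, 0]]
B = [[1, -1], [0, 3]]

Matrix multiplication:
C[0][0] = 1×1 + 3×0 = 1
C[0][1] = 1×-1 + 3×3 = 8
C[1][0] = 3×1 + 0×0 = 3
C[1][1] = 3×-1 + 0×3 = -3
Result: [[1, 8], [3, -3]]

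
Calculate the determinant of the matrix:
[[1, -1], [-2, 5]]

For a 2×2 matrix [[a, b], [c, d]], det = ad - bc
det = (1)(5) - (-1)(-2) = 5 - 2 = 3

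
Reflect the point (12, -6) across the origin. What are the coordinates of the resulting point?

Reflection across origin: (12, -6) → (-12, 6)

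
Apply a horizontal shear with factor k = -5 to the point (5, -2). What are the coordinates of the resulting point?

Shear matrix for horizontal shear with factor k = -5:
[[1, -5], [0, 1]]
Result: (5, -2) → (15, -2)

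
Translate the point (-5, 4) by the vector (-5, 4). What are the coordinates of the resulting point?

Translation by (-5, 4) (homogeneous matrix [[1, 0, -5], [0, 1, 4], [0, 0, 1]]):
x' = -5 + -5 = -10
y' = 4 + 4 = 8
Result: (-10, 8)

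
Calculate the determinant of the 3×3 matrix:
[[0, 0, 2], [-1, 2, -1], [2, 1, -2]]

Expansion along first row:
det = 0·det([[2,-1],[1,-2]]) - 0·det([[-1,-1],[2,-2]]) + 2·det([[-1,2],[2,1]])
    = 0·(2·-2 - -1·1) - 0·(-1·-2 - -1·2) + 2·(-1·1 - 2·2)
    = 0·-3 - 0·4 + 2·-5
    = 0 + 0 + -10 = -10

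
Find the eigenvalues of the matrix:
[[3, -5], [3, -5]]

Characteristic equation: det(A - λI) = 0
λ² - (trace)λ + (det) = 0
trace = 3 + -5 = -2, det = (3)(-5) - (-5)(3) = 0
λ² - (-2)λ + (0) = 0
λ = (-2 ± √((-2)² - 4·(0))) / 2 = (-2 ± √4) / 2
Solving: λ = -2, 0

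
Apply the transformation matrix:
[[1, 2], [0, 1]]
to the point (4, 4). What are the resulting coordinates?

Matrix multiplication:
[[1, 2], [0, 1]] × [4, 4]ᵀ
= [(1)(4) + (2)(4), (0)(4) + (1)(4)]ᵀ
= [12, 4]ᵀ
Result: (12, 4)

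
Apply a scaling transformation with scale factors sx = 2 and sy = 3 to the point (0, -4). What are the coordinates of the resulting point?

Scaling matrix:
[[2, 0], [0, 3]]
Result: (0 × 2, -4 × 3) = (0, -12)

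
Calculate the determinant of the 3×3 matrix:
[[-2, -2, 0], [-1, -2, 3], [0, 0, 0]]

Expansion along first row:
det = -2·det([[-2,3],[0,0]]) - -2·det([[-1,3],[0,0]]) + 0·det([[-1,-2],[0,0]])
    = -2·(-2·0 - 3·0) - -2·(-1·0 - 3·0) + 0·(-1·0 - -2·0)
    = -2·0 - -2·0 + 0·0
    = 0 + 0 + 0 = 0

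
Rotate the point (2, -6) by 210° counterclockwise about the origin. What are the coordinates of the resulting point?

Rotation matrix for 210°: [[cos 210°, -sin 210°], [sin 210°, cos 210°]] ≈ [[-0.866025, 0.500000], [-0.500000, -0.866025]]
[[-0.866025, 0.500000], [-0.500000, -0.866025]] × [2, -6]ᵀ ≈ [-4.7321, 4.1962]ᵀ
Result: (-4.7321, 4.1962)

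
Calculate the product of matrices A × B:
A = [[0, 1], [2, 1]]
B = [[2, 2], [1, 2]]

Matrix multiplication:
C[0][0] = 0×2 + 1×1 = 1
C[0][1] = 0×2 + 1×2 = 2
C[1][0] = 2×2 + 1×1 = 5
C[1][1] = 2×2 + 1×2 = 6
Result: [[1, 2], [5, 6]]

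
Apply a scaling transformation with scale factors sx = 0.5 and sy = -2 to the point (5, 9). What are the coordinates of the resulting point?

Scaling matrix:
[[0.50, 0], [0, -2]]
Result: (5 × 0.5, 9 × -2) = (2.5, -18)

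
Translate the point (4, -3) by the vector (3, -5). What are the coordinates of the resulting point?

Translation by (3, -5) (homogeneous matrix [[1, 0, 3], [0, 1, -5], [0, 0, 1]]):
x' = 4 + 3 = 7
y' = -3 + -5 = -8
Result: (7, -8)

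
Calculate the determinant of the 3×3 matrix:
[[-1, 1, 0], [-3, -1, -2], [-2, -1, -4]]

Expansion along first row:
det = -1·det([[-1,-2],[-1,-4]]) - 1·det([[-3,-2],[-2,-4]]) + 0·det([[-3,-1],[-2,-1]])
    = -1·(-1·-4 - -2·-1) - 1·(-3·-4 - -2·-2) + 0·(-3·-1 - -1·-2)
    = -1·2 - 1·8 + 0·1
    = -2 + -8 + 0 = -10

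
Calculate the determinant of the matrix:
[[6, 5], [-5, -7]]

For a 2×2 matrix [[a, b], [c, d]], det = ad - bc
det = (6)(-7) - (5)(-5) = -42 - -25 = -17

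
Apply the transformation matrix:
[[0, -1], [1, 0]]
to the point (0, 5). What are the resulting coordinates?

Matrix multiplication:
[[0, -1], [1, 0]] × [0, 5]ᵀ
= [(0)(0) + (-1)(5), (1)(0) + (0)(5)]ᵀ
= [-5, 0]ᵀ
Result: (-5, 0)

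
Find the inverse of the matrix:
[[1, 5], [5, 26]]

For [[a,b],[c,d]], inverse = (1/det)·[[d,-b],[-c,a]]
det = (1)(26) - (5)(5) = 26 - 25 = 1
Inverse = [[26, -5], [-5, 1]]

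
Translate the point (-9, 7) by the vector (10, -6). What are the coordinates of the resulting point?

Translation by (10, -6) (homogeneous matrix [[1, 0, 10], [0, 1, -6], [0, 0, 1]]):
x' = -9 + 10 = 1
y' = 7 + -6 = 1
Result: (1, 1)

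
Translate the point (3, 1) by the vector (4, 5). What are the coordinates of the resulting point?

Translation by (4, 5) (homogeneous matrix [[1, 0, 4], [0, 1, 5], [0, 0, 1]]):
x' = 3 + 4 = 7
y' = 1 + 5 = 6
Result: (7, 6)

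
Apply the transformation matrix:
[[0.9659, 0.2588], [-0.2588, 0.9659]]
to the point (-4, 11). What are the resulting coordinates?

Matrix multiplication:
[[0.9659, 0.2588], [-0.2588, 0.9659]] × [-4, 11]ᵀ
= [(0.9659)(-4) + (0.2588)(11), (-0.2588)(-4) + (0.9659)(11)]ᵀ
= [-1.0168, 11.6601]ᵀ
Result: (-1.0168, 11.6601)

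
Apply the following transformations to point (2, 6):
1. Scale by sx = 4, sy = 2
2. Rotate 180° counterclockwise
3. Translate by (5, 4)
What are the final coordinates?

Step 1: Scale → (8, 12)
Step 2: Rotate 180° → (-8, -12)
Step 3: Translate → (-3, -8)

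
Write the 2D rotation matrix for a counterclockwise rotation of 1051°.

Rotation matrix formula: [[cos θ, -sin θ], [sin θ, cos θ]]
For θ = 1051°:
cos(1051°) = 0.8746
sin(1051°) = -0.4848
Result: [[0.8746, 0.4848], [-0.4848, 0.8746]]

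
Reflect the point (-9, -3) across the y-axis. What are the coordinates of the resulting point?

Reflection across y-axis: (-9, -3) → (9, -3)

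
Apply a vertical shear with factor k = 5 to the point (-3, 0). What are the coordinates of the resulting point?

Shear matrix for vertical shear with factor k = 5:
[[1, 0], [5, 1]]
Result: (-3, 0) → (-3, -15)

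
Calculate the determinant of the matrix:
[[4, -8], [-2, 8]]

For a 2×2 matrix [[a, b], [c, d]], det = ad - bc
det = (4)(8) - (-8)(-2) = 32 - 16 = 16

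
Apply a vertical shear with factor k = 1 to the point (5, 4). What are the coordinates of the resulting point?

Shear matrix for vertical shear with factor k = 1:
[[1, 0], [1, 1]]
Result: (5, 4) → (5, 9)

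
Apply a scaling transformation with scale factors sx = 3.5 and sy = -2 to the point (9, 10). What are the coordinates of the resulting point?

Scaling matrix:
[[3.50, 0], [0, -2]]
Result: (9 × 3.5, 10 × -2) = (31.5, -20)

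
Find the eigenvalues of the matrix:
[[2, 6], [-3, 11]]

Characteristic equation: det(A - λI) = 0
λ² - (trace)λ + (det) = 0
trace = 2 + 11 = 13, det = (2)(11) - (6)(-3) = 40
λ² - (13)λ + (40) = 0
λ = (13 ± √((13)² - 4·(40))) / 2 = (13 ± √9) / 2
Solving: λ = 5, 8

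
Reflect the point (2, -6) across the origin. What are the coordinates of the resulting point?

Reflection across origin: (2, -6) → (-2, 6)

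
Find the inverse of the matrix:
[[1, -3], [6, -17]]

For [[a,b],[c,d]], inverse = (1/det)·[[d,-b],[-c,a]]
det = (1)(-17) - (-3)(6) = -17 - -18 = 1
Inverse = [[-17, 3], [-6, 1]]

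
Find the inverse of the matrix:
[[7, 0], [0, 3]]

For [[a,b],[c,d]], inverse = (1/det)·[[d,-b],[-c,a]]
det = (7)(3) - (0)(0) = 21 - 0 = 21
Inverse = (1/21)·[[3, 0], [0, 7]]
= [[1/7, 0], [0, 1/3]]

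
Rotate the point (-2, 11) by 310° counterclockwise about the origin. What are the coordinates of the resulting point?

Rotation matrix for 310°: [[cos 310°, -sin 310°], [sin 310°, cos 310°]] ≈ [[0.642788, 0.766044], [-0.766044, 0.642788]]
[[0.642788, 0.766044], [-0.766044, 0.642788]] × [-2, 11]ᵀ ≈ [7.1409, 8.6028]ᵀ
Result: (7.1409, 8.6028)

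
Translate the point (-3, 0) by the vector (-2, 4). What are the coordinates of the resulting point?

Translation by (-2, 4) (homogeneous matrix [[1, 0, -2], [0, 1, 4], [0, 0, 1]]):
x' = -3 + -2 = -5
y' = 0 + 4 = 4
Result: (-5, 4)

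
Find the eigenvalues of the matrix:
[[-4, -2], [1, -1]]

Characteristic equation: det(A - λI) = 0
λ² - (trace)λ + (det) = 0
trace = -4 + -1 = -5, det = (-4)(-1) - (-2)(1) = 6
λ² - (-5)λ + (6) = 0
λ = (-5 ± √((-5)² - 4·(6))) / 2 = (-5 ± √1) / 2
Solving: λ = -3, -2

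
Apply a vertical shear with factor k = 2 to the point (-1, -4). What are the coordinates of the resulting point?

Shear matrix for vertical shear with factor k = 2:
[[1, 0], [2, 1]]
Result: (-1, -4) → (-1, -6)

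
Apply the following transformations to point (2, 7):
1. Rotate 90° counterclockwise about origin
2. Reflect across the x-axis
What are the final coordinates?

Step 1: Rotate 90° → (-7, 2)
Step 2: Reflect across x-axis → (-7, -2)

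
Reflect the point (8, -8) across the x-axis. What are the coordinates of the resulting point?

Reflection across x-axis: (8, -8) → (8, 8)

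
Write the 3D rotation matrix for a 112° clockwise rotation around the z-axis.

Rotation matrix for clockwise 112° around z-axis:
A clockwise rotation by 112° is a counterclockwise rotation by -112°.
cos(-112°) = -0.3746, sin(-112°) = -0.9272
Result: [[-0.3746, 0.9272, 0], [-0.9272, -0.3746, 0], [0, 0, 1]]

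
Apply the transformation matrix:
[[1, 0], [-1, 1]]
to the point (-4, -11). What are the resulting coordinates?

Matrix multiplication:
[[1, 0], [-1, 1]] × [-4, -11]ᵀ
= [(1)(-4) + (0)(-11), (-1)(-4) + (1)(-11)]ᵀ
= [-4, -7]ᵀ
Result: (-4, -7)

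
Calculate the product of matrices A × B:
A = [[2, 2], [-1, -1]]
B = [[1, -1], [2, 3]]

Matrix multiplication:
C[0][0] = 2×1 + 2×2 = 6
C[0][1] = 2×-1 + 2×3 = 4
C[1][0] = -1×1 + -1×2 = -3
C[1][1] = -1×-1 + -1×3 = -2
Result: [[6, 4], [-3, -2]]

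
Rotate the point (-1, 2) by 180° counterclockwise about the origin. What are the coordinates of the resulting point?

Rotation matrix for 180°: [[cos 180°, -sin 180°], [sin 180°, cos 180°]] = [[-1, 0], [0, -1]]
[[-1, 0], [0, -1]] × [-1, 2]ᵀ = [1, -2]ᵀ
Result: (1, -2)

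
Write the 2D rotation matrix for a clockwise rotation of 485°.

Rotation matrix formula: [[cos θ, -sin θ], [sin θ, cos θ]]
A clockwise rotation by 485° is equivalent to a counterclockwise rotation by -485°.
For θ = -485°:
cos(-485°) = -0.5736
sin(-485°) = -0.8192
Result: [[-0.5736, 0.8192], [-0.8192, -0.5736]]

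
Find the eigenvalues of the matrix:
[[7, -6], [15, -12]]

Characteristic equation: det(A - λI) = 0
λ² - (trace)λ + (det) = 0
trace = 7 + -12 = -5, det = (7)(-12) - (-6)(15) = 6
λ² - (-5)λ + (6) = 0
λ = (-5 ± √((-5)² - 4·(6))) / 2 = (-5 ± √1) / 2
Solving: λ = -3, -2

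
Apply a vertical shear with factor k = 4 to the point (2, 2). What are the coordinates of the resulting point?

Shear matrix for vertical shear with factor k = 4:
[[1, 0], [4, 1]]
Result: (2, 2) → (2, 10)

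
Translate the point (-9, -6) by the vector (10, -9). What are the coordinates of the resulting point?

Translation by (10, -9) (homogeneous matrix [[1, 0, 10], [0, 1, -9], [0, 0, 1]]):
x' = -9 + 10 = 1
y' = -6 + -9 = -15
Result: (1, -15)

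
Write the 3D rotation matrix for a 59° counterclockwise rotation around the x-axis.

Rotation matrix for counterclockwise 59° around x-axis:
cos(59°) = 0.5150, sin(59°) = 0.8572
Result: [[1, 0, 0], [0, 0.5150, -0.8572], [0, 0.8572, 0.5150]]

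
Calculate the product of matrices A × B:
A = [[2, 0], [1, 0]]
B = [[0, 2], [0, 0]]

Matrix multiplication:
C[0][0] = 2×0 + 0×0 = 0
C[0][1] = 2×2 + 0×0 = 4
C[1][0] = 1×0 + 0×0 = 0
C[1][1] = 1×2 + 0×0 = 2
Result: [[0, 4], [0, 2]]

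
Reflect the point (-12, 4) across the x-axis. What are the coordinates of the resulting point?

Reflection across x-axis: (-12, 4) → (-12, -4)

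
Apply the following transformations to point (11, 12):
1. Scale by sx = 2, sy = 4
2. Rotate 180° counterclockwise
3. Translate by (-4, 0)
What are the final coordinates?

Step 1: Scale → (22, 48)
Step 2: Rotate 180° → (-22, -48)
Step 3: Translate → (-26, -48)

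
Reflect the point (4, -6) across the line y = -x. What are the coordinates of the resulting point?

Reflection across line y = -x: (4, -6) → (6, -4)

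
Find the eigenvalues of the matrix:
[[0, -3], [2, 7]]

Characteristic equation: det(A - λI) = 0
λ² - (trace)λ + (det) = 0
trace = 0 + 7 = 7, det = (0)(7) - (-3)(2) = 6
λ² - (7)λ + (6) = 0
λ = (7 ± √((7)² - 4·(6))) / 2 = (7 ± √25) / 2
Solving: λ = 1, 6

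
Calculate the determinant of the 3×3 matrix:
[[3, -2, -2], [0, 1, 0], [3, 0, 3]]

Expansion along first row:
det = 3·det([[1,0],[0,3]]) - -2·det([[0,0],[3,3]]) + -2·det([[0,1],[3,0]])
    = 3·(1·3 - 0·0) - -2·(0·3 - 0·3) + -2·(0·0 - 1·3)
    = 3·3 - -2·0 + -2·-3
    = 9 + 0 + 6 = 15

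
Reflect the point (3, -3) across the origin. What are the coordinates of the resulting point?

Reflection across origin: (3, -3) → (-3, 3)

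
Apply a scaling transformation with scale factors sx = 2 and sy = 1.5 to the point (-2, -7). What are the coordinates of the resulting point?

Scaling matrix:
[[2, 0], [0, 1.50]]
Result: (-2 × 2, -7 × 1.5) = (-4, -10.5)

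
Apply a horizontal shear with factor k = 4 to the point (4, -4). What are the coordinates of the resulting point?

Shear matrix for horizontal shear with factor k = 4:
[[1, 4], [0, 1]]
Result: (4, -4) → (-12, -4)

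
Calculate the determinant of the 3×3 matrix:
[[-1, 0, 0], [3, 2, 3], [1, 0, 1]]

Expansion along first row:
det = -1·det([[2,3],[0,1]]) - 0·det([[3,3],[1,1]]) + 0·det([[3,2],[1,0]])
    = -1·(2·1 - 3·0) - 0·(3·1 - 3·1) + 0·(3·0 - 2·1)
    = -1·2 - 0·0 + 0·-2
    = -2 + 0 + 0 = -2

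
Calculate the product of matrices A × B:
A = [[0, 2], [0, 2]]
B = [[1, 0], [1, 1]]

Matrix multiplication:
C[0][0] = 0×1 + 2×1 = 2
C[0][1] = 0×0 + 2×1 = 2
C[1][0] = 0×1 + 2×1 = 2
C[1][1] = 0×0 + 2×1 = 2
Result: [[2, 2], [2, 2]]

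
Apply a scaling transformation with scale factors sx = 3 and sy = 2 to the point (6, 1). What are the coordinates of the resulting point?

Scaling matrix:
[[3, 0], [0, 2]]
Result: (6 × 3, 1 × 2) = (18, 2)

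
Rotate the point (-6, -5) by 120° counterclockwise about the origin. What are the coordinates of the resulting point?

Rotation matrix for 120°: [[cos 120°, -sin 120°], [sin 120°, cos 120°]] ≈ [[-0.500000, -0.866025], [0.866025, -0.500000]]
[[-0.500000, -0.866025], [0.866025, -0.500000]] × [-6, -5]ᵀ ≈ [7.3301, -2.6962]ᵀ
Result: (7.3301, -2.6962)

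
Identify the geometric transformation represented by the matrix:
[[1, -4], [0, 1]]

This matrix represents: horizontal shear with factor -4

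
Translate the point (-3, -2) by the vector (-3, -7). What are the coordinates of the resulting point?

Translation by (-3, -7) (homogeneous matrix [[1, 0, -3], [0, 1, -7], [0, 0, 1]]):
x' = -3 + -3 = -6
y' = -2 + -7 = -9
Result: (-6, -9)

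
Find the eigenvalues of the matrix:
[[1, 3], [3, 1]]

Characteristic equation: det(A - λI) = 0
λ² - (trace)λ + (det) = 0
trace = 1 + 1 = 2, det = (1)(1) - (3)(3) = -8
λ² - (2)λ + (-8) = 0
λ = (2 ± √((2)² - 4·(-8))) / 2 = (2 ± √36) / 2
Solving: λ = -2, 4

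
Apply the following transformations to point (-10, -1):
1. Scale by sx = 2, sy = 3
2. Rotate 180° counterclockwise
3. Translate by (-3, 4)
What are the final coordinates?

Step 1: Scale → (-20, -3)
Step 2: Rotate 180° → (20, 3)
Step 3: Translate → (17, 7)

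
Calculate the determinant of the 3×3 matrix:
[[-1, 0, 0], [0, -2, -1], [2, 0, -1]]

Expansion along first row:
det = -1·det([[-2,-1],[0,-1]]) - 0·det([[0,-1],[2,-1]]) + 0·det([[0,-2],[2,0]])
    = -1·(-2·-1 - -1·0) - 0·(0·-1 - -1·2) + 0·(0·0 - -2·2)
    = -1·2 - 0·2 + 0·4
    = -2 + 0 + 0 = -2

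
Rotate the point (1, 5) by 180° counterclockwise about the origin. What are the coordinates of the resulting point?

Rotation matrix for 180°: [[cos 180°, -sin 180°], [sin 180°, cos 180°]] = [[-1, 0], [0, -1]]
[[-1, 0], [0, -1]] × [1, 5]ᵀ = [-1, -5]ᵀ
Result: (-1, -5)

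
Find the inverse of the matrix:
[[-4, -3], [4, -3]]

For [[a,b],[c,d]], inverse = (1/det)·[[d,-b],[-c,a]]
det = (-4)(-3) - (-3)(4) = 12 - -12 = 24
Inverse = (1/24)·[[-3, 3], [-4, -4]]
= [[-1/8, 1/8], [-1/6, -1/6]]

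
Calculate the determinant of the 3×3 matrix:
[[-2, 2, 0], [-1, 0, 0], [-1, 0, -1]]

Expansion along first row:
det = -2·det([[0,0],[0,-1]]) - 2·det([[-1,0],[-1,-1]]) + 0·det([[-1,0],[-1,0]])
    = -2·(0·-1 - 0·0) - 2·(-1·-1 - 0·-1) + 0·(-1·0 - 0·-1)
    = -2·0 - 2·1 + 0·0
    = 0 + -2 + 0 = -2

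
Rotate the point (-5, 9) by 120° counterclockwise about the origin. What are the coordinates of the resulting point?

Rotation matrix for 120°: [[cos 120°, -sin 120°], [sin 120°, cos 120°]] ≈ [[-0.500000, -0.866025], [0.866025, -0.500000]]
[[-0.500000, -0.866025], [0.866025, -0.500000]] × [-5, 9]ᵀ ≈ [-5.2942, -8.8301]ᵀ
Result: (-5.2942, -8.8301)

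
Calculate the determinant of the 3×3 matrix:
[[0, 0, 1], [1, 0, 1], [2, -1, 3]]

Expansion along first row:
det = 0·det([[0,1],[-1,3]]) - 0·det([[1,1],[2,3]]) + 1·det([[1,0],[2,-1]])
    = 0·(0·3 - 1·-1) - 0·(1·3 - 1·2) + 1·(1·-1 - 0·2)
    = 0·1 - 0·1 + 1·-1
    = 0 + 0 + -1 = -1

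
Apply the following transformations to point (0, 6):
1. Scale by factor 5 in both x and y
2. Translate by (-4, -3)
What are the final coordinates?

Step 1: Scale (0, 6) by 5 → (0, 30)
Step 2: Translate by (-4, -3) → (-4, 27)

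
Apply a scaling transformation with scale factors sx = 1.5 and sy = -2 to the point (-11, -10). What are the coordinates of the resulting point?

Scaling matrix:
[[1.50, 0], [0, -2]]
Result: (-11 × 1.5, -10 × -2) = (-16.5, 20)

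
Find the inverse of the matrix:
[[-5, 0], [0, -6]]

For [[a,b],[c,d]], inverse = (1/det)·[[d,-b],[-c,a]]
det = (-5)(-6) - (0)(0) = 30 - 0 = 30
Inverse = (1/30)·[[-6, 0], [0, -5]]
= [[-1/5, 0], [0, -1/6]]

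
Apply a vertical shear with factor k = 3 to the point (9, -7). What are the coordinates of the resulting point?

Shear matrix for vertical shear with factor k = 3:
[[1, 0], [3, 1]]
Result: (9, -7) → (9, 20)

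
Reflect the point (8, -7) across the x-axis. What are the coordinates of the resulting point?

Reflection across x-axis: (8, -7) → (8, 7)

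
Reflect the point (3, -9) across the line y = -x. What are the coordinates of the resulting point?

Reflection across line y = -x: (3, -9) → (9, -3)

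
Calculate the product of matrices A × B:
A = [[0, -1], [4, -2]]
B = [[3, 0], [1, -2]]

Matrix multiplication:
C[0][0] = 0×3 + -1×1 = -1
C[0][1] = 0×0 + -1×-2 = 2
C[1][0] = 4×3 + -2×1 = 10
C[1][1] = 4×0 + -2×-2 = 4
Result: [[-1, 2], [10, 4]]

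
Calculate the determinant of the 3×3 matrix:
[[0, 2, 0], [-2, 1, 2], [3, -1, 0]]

Expansion along first row:
det = 0·det([[1,2],[-1,0]]) - 2·det([[-2,2],[3,0]]) + 0·det([[-2,1],[3,-1]])
    = 0·(1·0 - 2·-1) - 2·(-2·0 - 2·3) + 0·(-2·-1 - 1·3)
    = 0·2 - 2·-6 + 0·-1
    = 0 + 12 + 0 = 12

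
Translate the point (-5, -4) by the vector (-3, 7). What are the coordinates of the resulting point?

Translation by (-3, 7) (homogeneous matrix [[1, 0, -3], [0, 1, 7], [0, 0, 1]]):
x' = -5 + -3 = -8
y' = -4 + 7 = 3
Result: (-8, 3)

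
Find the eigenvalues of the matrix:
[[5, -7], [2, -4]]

Characteristic equation: det(A - λI) = 0
λ² - (trace)λ + (det) = 0
trace = 5 + -4 = 1, det = (5)(-4) - (-7)(2) = -6
λ² - (1)λ + (-6) = 0
λ = (1 ± √((1)² - 4·(-6))) / 2 = (1 ± √25) / 2
Solving: λ = -2, 3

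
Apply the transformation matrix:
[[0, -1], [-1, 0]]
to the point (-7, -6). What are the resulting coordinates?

Matrix multiplication:
[[0, -1], [-1, 0]] × [-7, -6]ᵀ
= [(0)(-7) + (-1)(-6), (-1)(-7) + (0)(-6)]ᵀ
= [6, 7]ᵀ
Result: (6, 7)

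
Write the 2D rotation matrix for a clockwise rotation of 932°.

Rotation matrix formula: [[cos θ, -sin θ], [sin θ, cos θ]]
A clockwise rotation by 932° is equivalent to a counterclockwise rotation by -932°.
For θ = -932°:
cos(-932°) = -0.8480
sin(-932°) = 0.5299
Result: [[-0.8480, -0.5299], [0.5299, -0.8480]]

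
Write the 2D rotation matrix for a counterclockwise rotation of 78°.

Rotation matrix formula: [[cos θ, -sin θ], [sin θ, cos θ]]
For θ = 78°:
cos(78°) = 0.2079
sin(78°) = 0.9781
Result: [[0.2079, -0.9781], [0.9781, 0.2079]]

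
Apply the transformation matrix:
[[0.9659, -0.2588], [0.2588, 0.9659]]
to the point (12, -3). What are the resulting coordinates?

Matrix multiplication:
[[0.9659, -0.2588], [0.2588, 0.9659]] × [12, -3]ᵀ
= [(0.9659)(12) + (-0.2588)(-3), (0.2588)(12) + (0.9659)(-3)]ᵀ
= [12.3672, 0.2079]ᵀ
Result: (12.3672, 0.2079)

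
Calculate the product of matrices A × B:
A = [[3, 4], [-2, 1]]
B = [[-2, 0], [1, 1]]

Matrix multiplication:
C[0][0] = 3×-2 + 4×1 = -2
C[0][1] = 3×0 + 4×1 = 4
C[1][0] = -2×-2 + 1×1 = 5
C[1][1] = -2×0 + 1×1 = 1
Result: [[-2, 4], [5, 1]]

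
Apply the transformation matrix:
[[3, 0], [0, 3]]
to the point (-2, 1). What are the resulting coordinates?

Matrix multiplication:
[[3, 0], [0, 3]] × [-2, 1]ᵀ
= [(3)(-2) + (0)(1), (0)(-2) + (3)(1)]ᵀ
= [-6, 3]ᵀ
Result: (-6, 3)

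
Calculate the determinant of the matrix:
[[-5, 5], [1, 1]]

For a 2×2 matrix [[a, b], [c, d]], det = ad - bc
det = (-5)(1) - (5)(1) = -5 - 5 = -10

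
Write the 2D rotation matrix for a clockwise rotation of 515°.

Rotation matrix formula: [[cos θ, -sin θ], [sin θ, cos θ]]
A clockwise rotation by 515° is equivalent to a counterclockwise rotation by -515°.
For θ = -515°:
cos(-515°) = -0.9063
sin(-515°) = -0.4226
Result: [[-0.9063, 0.4226], [-0.4226, -0.9063]]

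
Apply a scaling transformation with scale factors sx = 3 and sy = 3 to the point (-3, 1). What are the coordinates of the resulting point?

Scaling matrix:
[[3, 0], [0, 3]]
Result: (-3 × 3, 1 × 3) = (-9, 3)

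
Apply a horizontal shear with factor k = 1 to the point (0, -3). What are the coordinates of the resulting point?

Shear matrix for horizontal shear with factor k = 1:
[[1, 1], [0, 1]]
Result: (0, -3) → (-3, -3)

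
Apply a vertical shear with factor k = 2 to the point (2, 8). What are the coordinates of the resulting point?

Shear matrix for vertical shear with factor k = 2:
[[1, 0], [2, 1]]
Result: (2, 8) → (2, 12)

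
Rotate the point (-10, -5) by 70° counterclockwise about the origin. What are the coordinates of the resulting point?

Rotation matrix for 70°: [[cos 70°, -sin 70°], [sin 70°, cos 70°]] ≈ [[0.342020, -0.939693], [0.939693, 0.342020]]
[[0.342020, -0.939693], [0.939693, 0.342020]] × [-10, -5]ᵀ ≈ [1.2783, -11.1070]ᵀ
Result: (1.2783, -11.1070)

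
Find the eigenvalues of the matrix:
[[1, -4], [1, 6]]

Characteristic equation: det(A - λI) = 0
λ² - (trace)λ + (det) = 0
trace = 1 + 6 = 7, det = (1)(6) - (-4)(1) = 10
λ² - (7)λ + (10) = 0
λ = (7 ± √((7)² - 4·(10))) / 2 = (7 ± √9) / 2
Solving: λ = 2, 5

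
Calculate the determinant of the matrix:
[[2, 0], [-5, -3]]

For a 2×2 matrix [[a, b], [c, d]], det = ad - bc
det = (2)(-3) - (0)(-5) = -6 - 0 = -6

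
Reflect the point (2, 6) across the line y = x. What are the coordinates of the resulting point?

Reflection across line y = x: (2, 6) → (6, 2)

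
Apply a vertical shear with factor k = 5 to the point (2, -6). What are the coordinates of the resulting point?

Shear matrix for vertical shear with factor k = 5:
[[1, 0], [5, 1]]
Result: (2, -6) → (2, 4)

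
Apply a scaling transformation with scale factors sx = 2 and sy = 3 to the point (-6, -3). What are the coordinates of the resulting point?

Scaling matrix:
[[2, 0], [0, 3]]
Result: (-6 × 2, -3 × 3) = (-12, -9)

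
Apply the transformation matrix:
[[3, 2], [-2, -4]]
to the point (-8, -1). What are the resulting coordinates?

Matrix multiplication:
[[3, 2], [-2, -4]] × [-8, -1]ᵀ
= [(3)(-8) + (2)(-1), (-2)(-8) + (-4)(-1)]ᵀ
= [-26, 20]ᵀ
Result: (-26, 20)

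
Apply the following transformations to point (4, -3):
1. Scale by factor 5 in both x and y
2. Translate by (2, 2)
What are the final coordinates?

Step 1: Scale (4, -3) by 5 → (20, -15)
Step 2: Translate by (2, 2) → (22, -13)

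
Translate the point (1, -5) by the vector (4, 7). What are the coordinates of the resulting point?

Translation by (4, 7) (homogeneous matrix [[1, 0, 4], [0, 1, 7], [0, 0, 1]]):
x' = 1 + 4 = 5
y' = -5 + 7 = 2
Result: (5, 2)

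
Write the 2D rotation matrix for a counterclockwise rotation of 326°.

Rotation matrix formula: [[cos θ, -sin θ], [sin θ, cos θ]]
For θ = 326°:
cos(326°) = 0.8290
sin(326°) = -0.5592
Result: [[0.8290, 0.5592], [-0.5592, 0.8290]]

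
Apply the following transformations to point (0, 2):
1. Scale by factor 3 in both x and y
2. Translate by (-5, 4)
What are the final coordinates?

Step 1: Scale (0, 2) by 3 → (0, 6)
Step 2: Translate by (-5, 4) → (-5, 10)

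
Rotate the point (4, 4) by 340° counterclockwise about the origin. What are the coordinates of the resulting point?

Rotation matrix for 340°: [[cos 340°, -sin 340°], [sin 340°, cos 340°]] ≈ [[0.939693, 0.342020], [-0.342020, 0.939693]]
[[0.939693, 0.342020], [-0.342020, 0.939693]] × [4, 4]ᵀ ≈ [5.1269, 2.3907]ᵀ
Result: (5.1269, 2.3907)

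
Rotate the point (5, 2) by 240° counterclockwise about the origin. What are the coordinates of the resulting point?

Rotation matrix for 240°: [[cos 240°, -sin 240°], [sin 240°, cos 240°]] ≈ [[-0.500000, 0.866025], [-0.866025, -0.500000]]
[[-0.500000, 0.866025], [-0.866025, -0.500000]] × [5, 2]ᵀ ≈ [-0.7679, -5.3301]ᵀ
Result: (-0.7679, -5.3301)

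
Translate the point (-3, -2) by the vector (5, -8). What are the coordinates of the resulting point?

Translation by (5, -8) (homogeneous matrix [[1, 0, 5], [0, 1, -8], [0, 0, 1]]):
x' = -3 + 5 = 2
y' = -2 + -8 = -10
Result: (2, -10)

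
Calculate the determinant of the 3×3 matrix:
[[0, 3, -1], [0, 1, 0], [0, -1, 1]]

Expansion along first row:
det = 0·det([[1,0],[-1,1]]) - 3·det([[0,0],[0,1]]) + -1·det([[0,1],[0,-1]])
    = 0·(1·1 - 0·-1) - 3·(0·1 - 0·0) + -1·(0·-1 - 1·0)
    = 0·1 - 3·0 + -1·0
    = 0 + 0 + 0 = 0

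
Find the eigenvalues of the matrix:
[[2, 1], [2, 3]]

Characteristic equation: det(A - λI) = 0
λ² - (trace)λ + (det) = 0
trace = 2 + 3 = 5, det = (2)(3) - (1)(2) = 4
λ² - (5)λ + (4) = 0
λ = (5 ± √((5)² - 4·(4))) / 2 = (5 ± √9) / 2
Solving: λ = 1, 4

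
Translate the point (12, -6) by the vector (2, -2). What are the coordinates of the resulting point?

Translation by (2, -2) (homogeneous matrix [[1, 0, 2], [0, 1, -2], [0, 0, 1]]):
x' = 12 + 2 = 14
y' = -6 + -2 = -8
Result: (14, -8)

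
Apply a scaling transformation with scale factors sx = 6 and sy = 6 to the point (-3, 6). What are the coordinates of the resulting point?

Scaling matrix:
[[6, 0], [0, 6]]
Result: (-3 × 6, 6 × 6) = (-18, 36)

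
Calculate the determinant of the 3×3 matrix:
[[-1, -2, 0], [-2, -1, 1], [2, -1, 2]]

Expansion along first row:
det = -1·det([[-1,1],[-1,2]]) - -2·det([[-2,1],[2,2]]) + 0·det([[-2,-1],[2,-1]])
    = -1·(-1·2 - 1·-1) - -2·(-2·2 - 1·2) + 0·(-2·-1 - -1·2)
    = -1·-1 - -2·-6 + 0·4
    = 1 + -12 + 0 = -11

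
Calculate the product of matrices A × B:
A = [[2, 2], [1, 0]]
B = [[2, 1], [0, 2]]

Matrix multiplication:
C[0][0] = 2×2 + 2×0 = 4
C[0][1] = 2×1 + 2×2 = 6
C[1][0] = 1×2 + 0×0 = 2
C[1][1] = 1×1 + 0×2 = 1
Result: [[4, 6], [2, 1]]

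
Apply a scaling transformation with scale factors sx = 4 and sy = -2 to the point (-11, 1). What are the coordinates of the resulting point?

Scaling matrix:
[[4, 0], [0, -2]]
Result: (-11 × 4, 1 × -2) = (-44, -2)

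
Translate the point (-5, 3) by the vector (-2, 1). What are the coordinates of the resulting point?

Translation by (-2, 1) (homogeneous matrix [[1, 0, -2], [0, 1, 1], [0, 0, 1]]):
x' = -5 + -2 = -7
y' = 3 + 1 = 4
Result: (-7, 4)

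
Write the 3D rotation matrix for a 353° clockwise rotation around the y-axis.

Rotation matrix for clockwise 353° around y-axis:
A clockwise rotation by 353° is a counterclockwise rotation by -353°.
cos(-353°) = 0.9925, sin(-353°) = 0.1219
Result: [[0.9925, 0, 0.1219], [0, 1, 0], [-0.1219, 0, 0.9925]]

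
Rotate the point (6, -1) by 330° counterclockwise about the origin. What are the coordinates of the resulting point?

Rotation matrix for 330°: [[cos 330°, -sin 330°], [sin 330°, cos 330°]] ≈ [[0.866025, 0.500000], [-0.500000, 0.866025]]
[[0.866025, 0.500000], [-0.500000, 0.866025]] × [6, -1]ᵀ ≈ [4.6962, -3.8660]ᵀ
Result: (4.6962, -3.8660)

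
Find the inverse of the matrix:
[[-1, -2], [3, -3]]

For [[a,b],[c,d]], inverse = (1/det)·[[d,-b],[-c,a]]
det = (-1)(-3) - (-2)(3) = 3 - -6 = 9
Inverse = (1/9)·[[-3, 2], [-3, -1]]
= [[-1/3, 2/9], [-1/3, -1/9]]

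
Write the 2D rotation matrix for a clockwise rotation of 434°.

Rotation matrix formula: [[cos θ, -sin θ], [sin θ, cos θ]]
A clockwise rotation by 434° is equivalent to a counterclockwise rotation by -434°.
For θ = -434°:
cos(-434°) = 0.2756
sin(-434°) = -0.9613
Result: [[0.2756, 0.9613], [-0.9613, 0.2756]]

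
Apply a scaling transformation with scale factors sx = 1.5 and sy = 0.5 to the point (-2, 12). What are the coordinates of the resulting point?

Scaling matrix:
[[1.50, 0], [0, 0.50]]
Result: (-2 × 1.5, 12 × 0.5) = (-3, 6)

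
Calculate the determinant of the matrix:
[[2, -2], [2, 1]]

For a 2×2 matrix [[a, b], [c, d]], det = ad - bc
det = (2)(1) - (-2)(2) = 2 - -4 = 6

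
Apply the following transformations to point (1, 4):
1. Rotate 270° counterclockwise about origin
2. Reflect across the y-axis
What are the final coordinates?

Step 1: Rotate 270° → (4, -1)
Step 2: Reflect across y-axis → (-4, -1)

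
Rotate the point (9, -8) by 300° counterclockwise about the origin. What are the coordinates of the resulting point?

Rotation matrix for 300°: [[cos 300°, -sin 300°], [sin 300°, cos 300°]] ≈ [[0.500000, 0.866025], [-0.866025, 0.500000]]
[[0.500000, 0.866025], [-0.866025, 0.500000]] × [9, -8]ᵀ ≈ [-2.4282, -11.7942]ᵀ
Result: (-2.4282, -11.7942)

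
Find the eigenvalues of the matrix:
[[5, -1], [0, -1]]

Characteristic equation: det(A - λI) = 0
λ² - (trace)λ + (det) = 0
trace = 5 + -1 = 4, det = (5)(-1) - (-1)(0) = -5
λ² - (4)λ + (-5) = 0
λ = (4 ± √((4)² - 4·(-5))) / 2 = (4 ± √36) / 2
Solving: λ = -1, 5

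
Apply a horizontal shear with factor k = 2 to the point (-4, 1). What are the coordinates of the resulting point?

Shear matrix for horizontal shear with factor k = 2:
[[1, 2], [0, 1]]
Result: (-4, 1) → (-2, 1)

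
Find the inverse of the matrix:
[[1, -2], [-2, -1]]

For [[a,b],[c,d]], inverse = (1/det)·[[d,-b],[-c,a]]
det = (1)(-1) - (-2)(-2) = -1 - 4 = -5
Inverse = (1/-5)·[[-1, 2], [2, 1]]
= [[1/5, -2/5], [-2/5, -1/5]]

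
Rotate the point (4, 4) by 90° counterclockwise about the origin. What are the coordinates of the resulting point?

Rotation matrix for 90°: [[cos 90°, -sin 90°], [sin 90°, cos 90°]] = [[0, -1], [1, 0]]
[[0, -1], [1, 0]] × [4, 4]ᵀ = [-4, 4]ᵀ
Result: (-4, 4)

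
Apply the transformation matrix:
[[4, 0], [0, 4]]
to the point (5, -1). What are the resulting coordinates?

Matrix multiplication:
[[4, 0], [0, 4]] × [5, -1]ᵀ
= [(4)(5) + (0)(-1), (0)(5) + (4)(-1)]ᵀ
= [20, -4]ᵀ
Result: (20, -4)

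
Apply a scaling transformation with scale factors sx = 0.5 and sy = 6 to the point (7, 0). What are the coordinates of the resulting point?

Scaling matrix:
[[0.50, 0], [0, 6]]
Result: (7 × 0.5, 0 × 6) = (3.5, 0)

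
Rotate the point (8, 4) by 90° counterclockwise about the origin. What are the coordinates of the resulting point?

Rotation matrix for 90°: [[cos 90°, -sin 90°], [sin 90°, cos 90°]] = [[0, -1], [1, 0]]
[[0, -1], [1, 0]] × [8, 4]ᵀ = [-4, 8]ᵀ
Result: (-4, 8)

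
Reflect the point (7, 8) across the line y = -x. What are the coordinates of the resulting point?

Reflection across line y = -x: (7, 8) → (-8, -7)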